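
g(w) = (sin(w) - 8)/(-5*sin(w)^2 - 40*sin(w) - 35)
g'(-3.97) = 0.06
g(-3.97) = 0.11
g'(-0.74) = -2.08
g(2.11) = 0.10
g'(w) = (10*sin(w)*cos(w) + 40*cos(w))*(sin(w) - 8)/(-5*sin(w)^2 - 40*sin(w) - 35)^2 + cos(w)/(-5*sin(w)^2 - 40*sin(w) - 35) = (sin(w)^2 - 16*sin(w) - 71)*cos(w)/(5*(sin(w)^2 + 8*sin(w) + 7)^2)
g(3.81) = 0.71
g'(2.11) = 0.04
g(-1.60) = 703.49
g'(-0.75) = -2.16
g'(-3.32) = 0.20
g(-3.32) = 0.19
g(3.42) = 0.34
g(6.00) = 0.34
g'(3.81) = 1.62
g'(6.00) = -0.54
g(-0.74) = 0.84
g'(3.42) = 0.54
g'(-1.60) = 48180.22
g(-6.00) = 0.17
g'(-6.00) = -0.17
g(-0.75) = 0.86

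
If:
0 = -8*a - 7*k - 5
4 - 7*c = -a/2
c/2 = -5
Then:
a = -148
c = -10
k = 1179/7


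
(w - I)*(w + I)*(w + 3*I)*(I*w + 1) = I*w^4 - 2*w^3 + 4*I*w^2 - 2*w + 3*I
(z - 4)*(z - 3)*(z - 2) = z^3 - 9*z^2 + 26*z - 24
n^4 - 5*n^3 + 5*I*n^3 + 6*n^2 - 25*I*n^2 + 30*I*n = n*(n - 3)*(n - 2)*(n + 5*I)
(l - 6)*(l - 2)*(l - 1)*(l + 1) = l^4 - 8*l^3 + 11*l^2 + 8*l - 12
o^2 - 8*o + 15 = (o - 5)*(o - 3)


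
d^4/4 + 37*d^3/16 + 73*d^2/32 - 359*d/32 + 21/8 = (d/4 + 1)*(d - 3/2)*(d - 1/4)*(d + 7)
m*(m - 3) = m^2 - 3*m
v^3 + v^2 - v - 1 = (v - 1)*(v + 1)^2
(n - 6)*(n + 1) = n^2 - 5*n - 6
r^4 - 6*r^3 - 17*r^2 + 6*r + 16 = (r - 8)*(r - 1)*(r + 1)*(r + 2)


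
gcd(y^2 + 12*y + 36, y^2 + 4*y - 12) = y + 6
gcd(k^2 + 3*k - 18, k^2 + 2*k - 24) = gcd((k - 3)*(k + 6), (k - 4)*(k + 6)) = k + 6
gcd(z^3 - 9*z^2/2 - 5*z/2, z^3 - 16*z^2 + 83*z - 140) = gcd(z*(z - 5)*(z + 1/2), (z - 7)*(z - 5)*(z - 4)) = z - 5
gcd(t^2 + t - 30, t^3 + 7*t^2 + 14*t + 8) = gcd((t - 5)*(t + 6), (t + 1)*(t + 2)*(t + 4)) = 1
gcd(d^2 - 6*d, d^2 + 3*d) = d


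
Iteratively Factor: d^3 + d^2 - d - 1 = (d - 1)*(d^2 + 2*d + 1) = (d - 1)*(d + 1)*(d + 1)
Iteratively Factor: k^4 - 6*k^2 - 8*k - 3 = (k + 1)*(k^3 - k^2 - 5*k - 3) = (k + 1)^2*(k^2 - 2*k - 3) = (k + 1)^3*(k - 3)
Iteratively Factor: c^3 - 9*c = (c)*(c^2 - 9) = c*(c + 3)*(c - 3)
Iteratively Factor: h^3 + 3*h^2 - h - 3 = (h + 1)*(h^2 + 2*h - 3) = (h - 1)*(h + 1)*(h + 3)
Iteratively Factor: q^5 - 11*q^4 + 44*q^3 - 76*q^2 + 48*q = (q - 4)*(q^4 - 7*q^3 + 16*q^2 - 12*q) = (q - 4)*(q - 2)*(q^3 - 5*q^2 + 6*q) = (q - 4)*(q - 2)^2*(q^2 - 3*q) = q*(q - 4)*(q - 2)^2*(q - 3)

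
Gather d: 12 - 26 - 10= -24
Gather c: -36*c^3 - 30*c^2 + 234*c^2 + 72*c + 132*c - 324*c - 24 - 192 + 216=-36*c^3 + 204*c^2 - 120*c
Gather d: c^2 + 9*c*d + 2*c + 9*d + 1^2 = c^2 + 2*c + d*(9*c + 9) + 1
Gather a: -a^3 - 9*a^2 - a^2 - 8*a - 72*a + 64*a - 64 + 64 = -a^3 - 10*a^2 - 16*a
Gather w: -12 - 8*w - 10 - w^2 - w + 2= -w^2 - 9*w - 20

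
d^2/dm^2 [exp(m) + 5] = exp(m)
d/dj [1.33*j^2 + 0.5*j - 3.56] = 2.66*j + 0.5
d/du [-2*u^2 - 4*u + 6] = -4*u - 4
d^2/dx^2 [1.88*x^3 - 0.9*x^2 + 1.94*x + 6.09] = 11.28*x - 1.8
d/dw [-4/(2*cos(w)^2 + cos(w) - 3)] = -4*(4*cos(w) + 1)*sin(w)/(cos(w) + cos(2*w) - 2)^2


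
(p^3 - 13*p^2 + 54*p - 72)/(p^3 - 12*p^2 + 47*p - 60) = (p - 6)/(p - 5)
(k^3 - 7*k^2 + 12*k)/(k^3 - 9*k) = (k - 4)/(k + 3)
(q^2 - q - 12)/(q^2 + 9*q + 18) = (q - 4)/(q + 6)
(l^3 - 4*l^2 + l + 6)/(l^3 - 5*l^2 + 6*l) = (l + 1)/l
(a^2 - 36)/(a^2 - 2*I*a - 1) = (36 - a^2)/(-a^2 + 2*I*a + 1)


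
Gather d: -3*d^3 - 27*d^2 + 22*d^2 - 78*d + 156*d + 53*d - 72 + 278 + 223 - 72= -3*d^3 - 5*d^2 + 131*d + 357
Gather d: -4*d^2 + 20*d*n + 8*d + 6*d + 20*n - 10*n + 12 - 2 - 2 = -4*d^2 + d*(20*n + 14) + 10*n + 8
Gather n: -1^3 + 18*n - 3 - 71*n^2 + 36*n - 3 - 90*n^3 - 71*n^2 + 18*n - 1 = -90*n^3 - 142*n^2 + 72*n - 8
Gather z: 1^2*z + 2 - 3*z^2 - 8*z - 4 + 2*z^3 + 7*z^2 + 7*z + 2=2*z^3 + 4*z^2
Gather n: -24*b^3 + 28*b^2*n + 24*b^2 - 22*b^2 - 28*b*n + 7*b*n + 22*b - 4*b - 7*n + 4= -24*b^3 + 2*b^2 + 18*b + n*(28*b^2 - 21*b - 7) + 4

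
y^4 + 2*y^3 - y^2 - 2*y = y*(y - 1)*(y + 1)*(y + 2)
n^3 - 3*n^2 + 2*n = n*(n - 2)*(n - 1)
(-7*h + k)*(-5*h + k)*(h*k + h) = 35*h^3*k + 35*h^3 - 12*h^2*k^2 - 12*h^2*k + h*k^3 + h*k^2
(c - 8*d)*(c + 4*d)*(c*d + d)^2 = c^4*d^2 - 4*c^3*d^3 + 2*c^3*d^2 - 32*c^2*d^4 - 8*c^2*d^3 + c^2*d^2 - 64*c*d^4 - 4*c*d^3 - 32*d^4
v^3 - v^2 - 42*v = v*(v - 7)*(v + 6)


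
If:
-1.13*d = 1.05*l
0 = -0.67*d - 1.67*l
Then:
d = 0.00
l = 0.00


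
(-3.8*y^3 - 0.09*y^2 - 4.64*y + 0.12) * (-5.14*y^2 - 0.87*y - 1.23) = 19.532*y^5 + 3.7686*y^4 + 28.6019*y^3 + 3.5307*y^2 + 5.6028*y - 0.1476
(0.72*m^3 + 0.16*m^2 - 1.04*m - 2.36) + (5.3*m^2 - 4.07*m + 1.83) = 0.72*m^3 + 5.46*m^2 - 5.11*m - 0.53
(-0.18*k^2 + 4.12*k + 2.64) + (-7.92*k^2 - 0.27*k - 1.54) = -8.1*k^2 + 3.85*k + 1.1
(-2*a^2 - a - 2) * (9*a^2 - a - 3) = -18*a^4 - 7*a^3 - 11*a^2 + 5*a + 6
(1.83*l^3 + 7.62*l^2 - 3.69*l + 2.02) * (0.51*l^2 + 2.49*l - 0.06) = 0.9333*l^5 + 8.4429*l^4 + 16.9821*l^3 - 8.6151*l^2 + 5.2512*l - 0.1212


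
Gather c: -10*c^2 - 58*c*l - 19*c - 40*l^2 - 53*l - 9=-10*c^2 + c*(-58*l - 19) - 40*l^2 - 53*l - 9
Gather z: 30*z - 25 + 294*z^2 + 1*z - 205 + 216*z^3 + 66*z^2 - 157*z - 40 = 216*z^3 + 360*z^2 - 126*z - 270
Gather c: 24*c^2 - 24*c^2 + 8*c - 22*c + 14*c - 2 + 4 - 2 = 0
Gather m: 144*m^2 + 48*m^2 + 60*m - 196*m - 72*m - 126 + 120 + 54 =192*m^2 - 208*m + 48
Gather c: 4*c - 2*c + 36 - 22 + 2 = 2*c + 16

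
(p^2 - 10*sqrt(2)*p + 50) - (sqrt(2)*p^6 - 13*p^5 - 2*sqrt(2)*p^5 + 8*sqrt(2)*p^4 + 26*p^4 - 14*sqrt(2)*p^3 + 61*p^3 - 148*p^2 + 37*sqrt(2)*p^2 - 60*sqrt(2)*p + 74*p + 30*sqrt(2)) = -sqrt(2)*p^6 + 2*sqrt(2)*p^5 + 13*p^5 - 26*p^4 - 8*sqrt(2)*p^4 - 61*p^3 + 14*sqrt(2)*p^3 - 37*sqrt(2)*p^2 + 149*p^2 - 74*p + 50*sqrt(2)*p - 30*sqrt(2) + 50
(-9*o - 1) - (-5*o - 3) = 2 - 4*o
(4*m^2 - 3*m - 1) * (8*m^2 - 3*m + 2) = 32*m^4 - 36*m^3 + 9*m^2 - 3*m - 2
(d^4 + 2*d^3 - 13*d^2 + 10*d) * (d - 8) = d^5 - 6*d^4 - 29*d^3 + 114*d^2 - 80*d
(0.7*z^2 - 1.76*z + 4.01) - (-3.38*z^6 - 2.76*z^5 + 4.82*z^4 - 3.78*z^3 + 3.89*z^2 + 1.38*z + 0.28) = 3.38*z^6 + 2.76*z^5 - 4.82*z^4 + 3.78*z^3 - 3.19*z^2 - 3.14*z + 3.73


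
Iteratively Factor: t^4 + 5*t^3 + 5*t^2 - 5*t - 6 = (t + 2)*(t^3 + 3*t^2 - t - 3) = (t - 1)*(t + 2)*(t^2 + 4*t + 3) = (t - 1)*(t + 1)*(t + 2)*(t + 3)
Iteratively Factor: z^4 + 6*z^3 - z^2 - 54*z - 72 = (z + 3)*(z^3 + 3*z^2 - 10*z - 24) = (z + 2)*(z + 3)*(z^2 + z - 12) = (z - 3)*(z + 2)*(z + 3)*(z + 4)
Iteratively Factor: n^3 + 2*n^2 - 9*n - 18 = (n + 2)*(n^2 - 9) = (n - 3)*(n + 2)*(n + 3)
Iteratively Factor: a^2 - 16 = (a - 4)*(a + 4)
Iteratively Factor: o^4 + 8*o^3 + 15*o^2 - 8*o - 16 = (o - 1)*(o^3 + 9*o^2 + 24*o + 16) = (o - 1)*(o + 4)*(o^2 + 5*o + 4) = (o - 1)*(o + 4)^2*(o + 1)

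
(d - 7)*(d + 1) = d^2 - 6*d - 7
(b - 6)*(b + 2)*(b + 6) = b^3 + 2*b^2 - 36*b - 72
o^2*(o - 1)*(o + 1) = o^4 - o^2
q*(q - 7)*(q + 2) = q^3 - 5*q^2 - 14*q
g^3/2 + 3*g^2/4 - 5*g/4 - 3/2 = (g/2 + 1)*(g - 3/2)*(g + 1)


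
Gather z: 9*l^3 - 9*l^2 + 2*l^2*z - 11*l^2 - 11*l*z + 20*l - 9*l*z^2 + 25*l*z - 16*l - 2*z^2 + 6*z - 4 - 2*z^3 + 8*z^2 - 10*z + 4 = 9*l^3 - 20*l^2 + 4*l - 2*z^3 + z^2*(6 - 9*l) + z*(2*l^2 + 14*l - 4)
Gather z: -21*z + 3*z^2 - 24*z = 3*z^2 - 45*z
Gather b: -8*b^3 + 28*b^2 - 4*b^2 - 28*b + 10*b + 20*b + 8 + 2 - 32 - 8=-8*b^3 + 24*b^2 + 2*b - 30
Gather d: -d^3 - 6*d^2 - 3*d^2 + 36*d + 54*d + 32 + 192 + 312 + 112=-d^3 - 9*d^2 + 90*d + 648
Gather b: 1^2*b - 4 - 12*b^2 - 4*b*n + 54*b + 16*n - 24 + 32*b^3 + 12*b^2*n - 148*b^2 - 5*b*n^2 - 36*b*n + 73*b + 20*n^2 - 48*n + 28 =32*b^3 + b^2*(12*n - 160) + b*(-5*n^2 - 40*n + 128) + 20*n^2 - 32*n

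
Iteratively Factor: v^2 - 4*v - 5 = (v + 1)*(v - 5)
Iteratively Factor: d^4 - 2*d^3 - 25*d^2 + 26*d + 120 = (d + 4)*(d^3 - 6*d^2 - d + 30) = (d - 3)*(d + 4)*(d^2 - 3*d - 10) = (d - 5)*(d - 3)*(d + 4)*(d + 2)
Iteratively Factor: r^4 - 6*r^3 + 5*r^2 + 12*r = (r - 3)*(r^3 - 3*r^2 - 4*r) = r*(r - 3)*(r^2 - 3*r - 4) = r*(r - 3)*(r + 1)*(r - 4)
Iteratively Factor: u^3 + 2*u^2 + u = (u)*(u^2 + 2*u + 1) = u*(u + 1)*(u + 1)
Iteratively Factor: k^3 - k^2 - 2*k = (k + 1)*(k^2 - 2*k) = k*(k + 1)*(k - 2)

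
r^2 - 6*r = r*(r - 6)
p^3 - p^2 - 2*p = p*(p - 2)*(p + 1)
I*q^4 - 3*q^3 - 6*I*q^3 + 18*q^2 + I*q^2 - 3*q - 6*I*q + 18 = (q - 6)*(q + I)*(q + 3*I)*(I*q + 1)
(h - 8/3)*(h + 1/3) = h^2 - 7*h/3 - 8/9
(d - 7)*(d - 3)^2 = d^3 - 13*d^2 + 51*d - 63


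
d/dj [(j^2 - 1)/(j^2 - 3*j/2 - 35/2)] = 6*(-j^2 - 22*j - 1)/(4*j^4 - 12*j^3 - 131*j^2 + 210*j + 1225)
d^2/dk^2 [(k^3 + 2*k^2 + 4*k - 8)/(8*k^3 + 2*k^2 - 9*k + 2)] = 2*(112*k^6 + 984*k^5 - 2544*k^4 - 831*k^3 + 1170*k^2 + 780*k - 536)/(512*k^9 + 384*k^8 - 1632*k^7 - 472*k^6 + 2028*k^5 - 354*k^4 - 849*k^3 + 510*k^2 - 108*k + 8)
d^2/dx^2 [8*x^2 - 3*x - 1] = 16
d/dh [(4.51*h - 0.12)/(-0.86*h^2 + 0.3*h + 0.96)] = (3.8786*h^2 - 0.2064*h + 4.3656)/(0.7396*h^4 - 0.516*h^3 - 1.5612*h^2 + 0.576*h + 0.9216)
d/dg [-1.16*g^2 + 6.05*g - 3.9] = 6.05 - 2.32*g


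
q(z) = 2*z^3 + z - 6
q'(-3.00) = 55.00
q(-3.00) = -63.00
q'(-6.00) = 217.00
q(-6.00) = -444.00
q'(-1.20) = 9.64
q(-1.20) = -10.66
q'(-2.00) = 25.00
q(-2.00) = -24.00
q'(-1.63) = 16.94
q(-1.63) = -16.29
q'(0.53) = 2.69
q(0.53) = -5.17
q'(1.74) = 19.17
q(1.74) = 6.28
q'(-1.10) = 8.26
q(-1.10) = -9.76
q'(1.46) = 13.79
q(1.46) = 1.68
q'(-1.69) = 18.14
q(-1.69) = -17.34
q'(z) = 6*z^2 + 1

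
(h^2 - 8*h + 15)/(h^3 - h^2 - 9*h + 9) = (h - 5)/(h^2 + 2*h - 3)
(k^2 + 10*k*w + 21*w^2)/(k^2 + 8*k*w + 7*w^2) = (k + 3*w)/(k + w)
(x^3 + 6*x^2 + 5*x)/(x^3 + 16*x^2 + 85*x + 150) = x*(x + 1)/(x^2 + 11*x + 30)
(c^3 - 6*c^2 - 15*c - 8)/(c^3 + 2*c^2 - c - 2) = (c^2 - 7*c - 8)/(c^2 + c - 2)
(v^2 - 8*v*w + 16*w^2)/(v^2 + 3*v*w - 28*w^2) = (v - 4*w)/(v + 7*w)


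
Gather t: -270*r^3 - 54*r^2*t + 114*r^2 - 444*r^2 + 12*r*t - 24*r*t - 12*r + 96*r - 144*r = -270*r^3 - 330*r^2 - 60*r + t*(-54*r^2 - 12*r)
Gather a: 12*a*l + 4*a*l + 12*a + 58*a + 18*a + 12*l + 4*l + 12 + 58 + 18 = a*(16*l + 88) + 16*l + 88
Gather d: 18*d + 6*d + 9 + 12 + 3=24*d + 24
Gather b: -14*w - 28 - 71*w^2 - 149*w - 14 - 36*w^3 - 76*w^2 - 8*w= -36*w^3 - 147*w^2 - 171*w - 42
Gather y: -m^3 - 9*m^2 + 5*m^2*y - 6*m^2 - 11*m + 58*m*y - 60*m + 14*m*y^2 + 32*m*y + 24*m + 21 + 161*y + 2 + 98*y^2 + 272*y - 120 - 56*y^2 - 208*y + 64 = -m^3 - 15*m^2 - 47*m + y^2*(14*m + 42) + y*(5*m^2 + 90*m + 225) - 33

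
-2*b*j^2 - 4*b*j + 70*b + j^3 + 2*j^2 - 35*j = (-2*b + j)*(j - 5)*(j + 7)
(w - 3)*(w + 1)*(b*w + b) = b*w^3 - b*w^2 - 5*b*w - 3*b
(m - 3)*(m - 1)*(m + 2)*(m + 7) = m^4 + 5*m^3 - 19*m^2 - 29*m + 42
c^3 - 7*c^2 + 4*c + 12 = (c - 6)*(c - 2)*(c + 1)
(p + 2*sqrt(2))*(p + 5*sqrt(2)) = p^2 + 7*sqrt(2)*p + 20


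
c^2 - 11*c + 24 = (c - 8)*(c - 3)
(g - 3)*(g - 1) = g^2 - 4*g + 3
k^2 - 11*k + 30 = (k - 6)*(k - 5)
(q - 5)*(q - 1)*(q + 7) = q^3 + q^2 - 37*q + 35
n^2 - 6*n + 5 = (n - 5)*(n - 1)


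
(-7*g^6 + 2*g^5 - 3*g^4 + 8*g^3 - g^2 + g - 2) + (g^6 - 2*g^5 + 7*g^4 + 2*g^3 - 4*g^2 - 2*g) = -6*g^6 + 4*g^4 + 10*g^3 - 5*g^2 - g - 2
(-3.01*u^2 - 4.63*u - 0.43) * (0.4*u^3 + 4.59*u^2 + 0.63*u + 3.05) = -1.204*u^5 - 15.6679*u^4 - 23.32*u^3 - 14.0711*u^2 - 14.3924*u - 1.3115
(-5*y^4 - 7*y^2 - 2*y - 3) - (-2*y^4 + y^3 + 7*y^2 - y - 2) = -3*y^4 - y^3 - 14*y^2 - y - 1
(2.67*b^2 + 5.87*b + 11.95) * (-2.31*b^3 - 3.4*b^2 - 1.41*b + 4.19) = -6.1677*b^5 - 22.6377*b^4 - 51.3272*b^3 - 37.7194*b^2 + 7.7458*b + 50.0705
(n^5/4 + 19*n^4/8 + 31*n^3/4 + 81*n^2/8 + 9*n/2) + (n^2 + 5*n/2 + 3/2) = n^5/4 + 19*n^4/8 + 31*n^3/4 + 89*n^2/8 + 7*n + 3/2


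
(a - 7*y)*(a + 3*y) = a^2 - 4*a*y - 21*y^2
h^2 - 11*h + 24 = (h - 8)*(h - 3)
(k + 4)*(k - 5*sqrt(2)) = k^2 - 5*sqrt(2)*k + 4*k - 20*sqrt(2)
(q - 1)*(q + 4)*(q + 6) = q^3 + 9*q^2 + 14*q - 24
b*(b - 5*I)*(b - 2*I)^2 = b^4 - 9*I*b^3 - 24*b^2 + 20*I*b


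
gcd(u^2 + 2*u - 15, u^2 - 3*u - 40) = u + 5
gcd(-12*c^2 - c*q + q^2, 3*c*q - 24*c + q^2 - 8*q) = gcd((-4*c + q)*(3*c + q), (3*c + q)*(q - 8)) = 3*c + q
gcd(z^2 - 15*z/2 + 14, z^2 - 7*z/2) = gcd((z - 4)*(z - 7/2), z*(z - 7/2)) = z - 7/2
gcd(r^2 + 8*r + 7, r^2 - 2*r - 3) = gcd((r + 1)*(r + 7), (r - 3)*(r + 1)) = r + 1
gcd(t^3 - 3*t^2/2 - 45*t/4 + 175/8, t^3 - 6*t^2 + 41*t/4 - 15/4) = t - 5/2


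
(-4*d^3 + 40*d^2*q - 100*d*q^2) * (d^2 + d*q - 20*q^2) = -4*d^5 + 36*d^4*q + 20*d^3*q^2 - 900*d^2*q^3 + 2000*d*q^4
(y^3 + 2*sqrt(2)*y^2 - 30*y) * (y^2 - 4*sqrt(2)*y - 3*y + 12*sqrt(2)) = y^5 - 3*y^4 - 2*sqrt(2)*y^4 - 46*y^3 + 6*sqrt(2)*y^3 + 138*y^2 + 120*sqrt(2)*y^2 - 360*sqrt(2)*y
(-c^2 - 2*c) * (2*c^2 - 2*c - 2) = -2*c^4 - 2*c^3 + 6*c^2 + 4*c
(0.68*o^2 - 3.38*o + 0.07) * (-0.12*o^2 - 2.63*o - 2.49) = -0.0816*o^4 - 1.3828*o^3 + 7.1878*o^2 + 8.2321*o - 0.1743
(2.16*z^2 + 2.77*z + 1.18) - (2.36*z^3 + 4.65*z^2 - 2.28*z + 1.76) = -2.36*z^3 - 2.49*z^2 + 5.05*z - 0.58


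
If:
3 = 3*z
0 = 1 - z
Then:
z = 1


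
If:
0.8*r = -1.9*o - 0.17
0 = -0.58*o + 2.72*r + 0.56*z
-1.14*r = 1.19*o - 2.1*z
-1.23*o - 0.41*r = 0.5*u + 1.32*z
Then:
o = -0.09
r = -0.01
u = 0.36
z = -0.05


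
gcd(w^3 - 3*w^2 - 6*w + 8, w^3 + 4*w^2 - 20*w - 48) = w^2 - 2*w - 8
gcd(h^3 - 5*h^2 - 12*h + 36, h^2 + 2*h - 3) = h + 3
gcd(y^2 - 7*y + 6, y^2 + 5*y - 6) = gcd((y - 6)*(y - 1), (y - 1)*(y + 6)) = y - 1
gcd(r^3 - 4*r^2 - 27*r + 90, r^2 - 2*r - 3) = r - 3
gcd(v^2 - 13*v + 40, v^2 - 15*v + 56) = v - 8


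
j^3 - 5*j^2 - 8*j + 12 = (j - 6)*(j - 1)*(j + 2)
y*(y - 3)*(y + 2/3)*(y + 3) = y^4 + 2*y^3/3 - 9*y^2 - 6*y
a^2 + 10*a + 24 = (a + 4)*(a + 6)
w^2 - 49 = (w - 7)*(w + 7)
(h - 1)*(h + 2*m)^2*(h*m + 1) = h^4*m + 4*h^3*m^2 - h^3*m + h^3 + 4*h^2*m^3 - 4*h^2*m^2 + 4*h^2*m - h^2 - 4*h*m^3 + 4*h*m^2 - 4*h*m - 4*m^2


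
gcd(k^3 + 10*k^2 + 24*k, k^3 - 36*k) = k^2 + 6*k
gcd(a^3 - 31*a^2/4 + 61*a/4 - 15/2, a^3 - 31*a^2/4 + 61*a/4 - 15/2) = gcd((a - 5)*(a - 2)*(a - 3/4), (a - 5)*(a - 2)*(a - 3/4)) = a^3 - 31*a^2/4 + 61*a/4 - 15/2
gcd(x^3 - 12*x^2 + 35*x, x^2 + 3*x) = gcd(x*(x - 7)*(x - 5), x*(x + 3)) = x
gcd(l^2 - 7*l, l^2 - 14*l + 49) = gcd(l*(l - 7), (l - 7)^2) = l - 7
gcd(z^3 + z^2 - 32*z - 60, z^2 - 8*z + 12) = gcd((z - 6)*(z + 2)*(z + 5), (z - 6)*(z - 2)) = z - 6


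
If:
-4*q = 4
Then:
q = -1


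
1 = 1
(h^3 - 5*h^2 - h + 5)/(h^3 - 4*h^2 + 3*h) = (h^2 - 4*h - 5)/(h*(h - 3))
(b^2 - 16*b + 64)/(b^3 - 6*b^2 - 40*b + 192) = (b - 8)/(b^2 + 2*b - 24)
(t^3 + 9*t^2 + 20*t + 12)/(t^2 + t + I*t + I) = (t^2 + 8*t + 12)/(t + I)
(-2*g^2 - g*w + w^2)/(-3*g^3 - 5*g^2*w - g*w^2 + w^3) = (-2*g + w)/(-3*g^2 - 2*g*w + w^2)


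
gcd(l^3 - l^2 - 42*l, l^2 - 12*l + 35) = l - 7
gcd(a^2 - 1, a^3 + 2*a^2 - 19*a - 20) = a + 1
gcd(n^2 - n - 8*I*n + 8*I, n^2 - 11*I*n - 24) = n - 8*I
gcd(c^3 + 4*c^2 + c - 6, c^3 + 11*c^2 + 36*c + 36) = c^2 + 5*c + 6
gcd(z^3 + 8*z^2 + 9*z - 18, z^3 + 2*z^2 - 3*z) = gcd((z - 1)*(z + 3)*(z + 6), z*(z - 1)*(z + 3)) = z^2 + 2*z - 3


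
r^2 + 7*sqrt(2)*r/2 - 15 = (r - 3*sqrt(2)/2)*(r + 5*sqrt(2))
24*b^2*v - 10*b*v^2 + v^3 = v*(-6*b + v)*(-4*b + v)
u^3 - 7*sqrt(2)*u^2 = u^2*(u - 7*sqrt(2))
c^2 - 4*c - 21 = (c - 7)*(c + 3)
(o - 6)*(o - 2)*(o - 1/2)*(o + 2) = o^4 - 13*o^3/2 - o^2 + 26*o - 12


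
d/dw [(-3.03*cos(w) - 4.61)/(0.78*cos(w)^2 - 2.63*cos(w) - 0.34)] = (-2.3634*cos(w)^2 - 7.1916*cos(w) + 11.0941)*sin(w)/(0.6084*cos(w)^4 - 4.1028*cos(w)^3 + 6.3865*cos(w)^2 + 1.7884*cos(w) + 0.1156)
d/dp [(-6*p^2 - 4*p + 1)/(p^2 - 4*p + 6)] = 2*(14*p^2 - 37*p - 10)/(p^4 - 8*p^3 + 28*p^2 - 48*p + 36)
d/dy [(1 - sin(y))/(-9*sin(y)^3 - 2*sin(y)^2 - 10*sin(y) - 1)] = (-18*sin(y)^3 + 25*sin(y)^2 + 4*sin(y) + 11)*cos(y)/(9*sin(y)^3 + 2*sin(y)^2 + 10*sin(y) + 1)^2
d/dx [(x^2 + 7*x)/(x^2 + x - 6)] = (-x*(x + 7)*(2*x + 1) + (2*x + 7)*(x^2 + x - 6))/(x^2 + x - 6)^2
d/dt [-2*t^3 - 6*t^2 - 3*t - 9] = -6*t^2 - 12*t - 3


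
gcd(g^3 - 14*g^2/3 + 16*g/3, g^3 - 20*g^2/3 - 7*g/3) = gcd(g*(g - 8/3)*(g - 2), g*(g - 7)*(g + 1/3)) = g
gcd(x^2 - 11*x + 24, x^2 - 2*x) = 1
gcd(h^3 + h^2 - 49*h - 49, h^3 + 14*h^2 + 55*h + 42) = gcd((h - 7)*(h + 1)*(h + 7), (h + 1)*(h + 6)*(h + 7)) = h^2 + 8*h + 7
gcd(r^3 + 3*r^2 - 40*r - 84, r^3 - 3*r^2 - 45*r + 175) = r + 7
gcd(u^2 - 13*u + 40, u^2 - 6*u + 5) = u - 5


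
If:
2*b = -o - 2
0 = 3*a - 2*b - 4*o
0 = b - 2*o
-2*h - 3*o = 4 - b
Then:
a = -16/15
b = -4/5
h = -9/5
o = -2/5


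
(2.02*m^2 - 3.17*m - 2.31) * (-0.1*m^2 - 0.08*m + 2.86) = -0.202*m^4 + 0.1554*m^3 + 6.2618*m^2 - 8.8814*m - 6.6066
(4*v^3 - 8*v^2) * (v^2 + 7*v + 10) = 4*v^5 + 20*v^4 - 16*v^3 - 80*v^2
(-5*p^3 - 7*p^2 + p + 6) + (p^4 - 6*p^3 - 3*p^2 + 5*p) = p^4 - 11*p^3 - 10*p^2 + 6*p + 6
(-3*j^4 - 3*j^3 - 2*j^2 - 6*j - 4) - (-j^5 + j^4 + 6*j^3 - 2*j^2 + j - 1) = j^5 - 4*j^4 - 9*j^3 - 7*j - 3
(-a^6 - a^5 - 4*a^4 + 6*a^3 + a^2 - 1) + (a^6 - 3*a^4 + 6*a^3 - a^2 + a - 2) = -a^5 - 7*a^4 + 12*a^3 + a - 3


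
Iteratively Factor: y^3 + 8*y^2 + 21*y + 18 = (y + 3)*(y^2 + 5*y + 6) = (y + 3)^2*(y + 2)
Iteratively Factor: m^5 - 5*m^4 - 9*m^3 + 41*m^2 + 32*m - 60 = (m - 5)*(m^4 - 9*m^2 - 4*m + 12) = (m - 5)*(m + 2)*(m^3 - 2*m^2 - 5*m + 6) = (m - 5)*(m - 1)*(m + 2)*(m^2 - m - 6) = (m - 5)*(m - 1)*(m + 2)^2*(m - 3)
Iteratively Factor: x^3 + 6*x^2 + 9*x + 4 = (x + 1)*(x^2 + 5*x + 4) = (x + 1)^2*(x + 4)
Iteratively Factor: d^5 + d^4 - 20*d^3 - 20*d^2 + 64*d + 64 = (d - 2)*(d^4 + 3*d^3 - 14*d^2 - 48*d - 32) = (d - 2)*(d + 2)*(d^3 + d^2 - 16*d - 16) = (d - 4)*(d - 2)*(d + 2)*(d^2 + 5*d + 4) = (d - 4)*(d - 2)*(d + 2)*(d + 4)*(d + 1)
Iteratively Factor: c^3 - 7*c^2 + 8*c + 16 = (c + 1)*(c^2 - 8*c + 16) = (c - 4)*(c + 1)*(c - 4)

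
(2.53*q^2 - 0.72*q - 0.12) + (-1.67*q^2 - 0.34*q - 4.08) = 0.86*q^2 - 1.06*q - 4.2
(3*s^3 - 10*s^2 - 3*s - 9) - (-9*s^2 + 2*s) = 3*s^3 - s^2 - 5*s - 9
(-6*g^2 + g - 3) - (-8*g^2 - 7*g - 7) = 2*g^2 + 8*g + 4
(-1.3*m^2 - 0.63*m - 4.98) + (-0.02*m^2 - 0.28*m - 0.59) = -1.32*m^2 - 0.91*m - 5.57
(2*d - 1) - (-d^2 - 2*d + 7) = d^2 + 4*d - 8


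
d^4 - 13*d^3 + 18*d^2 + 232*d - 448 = (d - 8)*(d - 7)*(d - 2)*(d + 4)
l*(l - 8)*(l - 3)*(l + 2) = l^4 - 9*l^3 + 2*l^2 + 48*l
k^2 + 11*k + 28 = (k + 4)*(k + 7)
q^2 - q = q*(q - 1)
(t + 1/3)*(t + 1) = t^2 + 4*t/3 + 1/3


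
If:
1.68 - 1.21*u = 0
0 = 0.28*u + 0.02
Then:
No Solution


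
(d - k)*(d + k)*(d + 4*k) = d^3 + 4*d^2*k - d*k^2 - 4*k^3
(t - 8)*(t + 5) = t^2 - 3*t - 40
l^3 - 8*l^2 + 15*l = l*(l - 5)*(l - 3)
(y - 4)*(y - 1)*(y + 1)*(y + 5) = y^4 + y^3 - 21*y^2 - y + 20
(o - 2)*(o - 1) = o^2 - 3*o + 2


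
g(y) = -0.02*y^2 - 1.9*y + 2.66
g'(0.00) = -1.90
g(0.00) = 2.66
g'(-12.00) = -1.42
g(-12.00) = 22.58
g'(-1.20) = -1.85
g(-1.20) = 4.91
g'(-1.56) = -1.84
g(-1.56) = 5.58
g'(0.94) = -1.94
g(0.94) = 0.86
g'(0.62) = -1.92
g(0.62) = 1.47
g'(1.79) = -1.97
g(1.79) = -0.81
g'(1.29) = -1.95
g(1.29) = 0.18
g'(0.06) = -1.90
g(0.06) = 2.55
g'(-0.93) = -1.86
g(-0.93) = 4.41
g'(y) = -0.04*y - 1.9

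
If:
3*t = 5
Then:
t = 5/3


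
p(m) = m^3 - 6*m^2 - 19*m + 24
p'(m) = 3*m^2 - 12*m - 19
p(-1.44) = 35.93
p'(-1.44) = 4.50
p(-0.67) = 33.74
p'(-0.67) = -9.61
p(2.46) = -44.16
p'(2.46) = -30.37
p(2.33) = -40.19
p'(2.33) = -30.67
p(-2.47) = 19.26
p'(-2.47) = 28.94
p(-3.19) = -8.91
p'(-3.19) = 49.81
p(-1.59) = 35.02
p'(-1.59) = 7.66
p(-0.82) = 34.99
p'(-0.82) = -7.14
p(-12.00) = -2340.00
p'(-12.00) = 557.00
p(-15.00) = -4416.00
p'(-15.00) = 836.00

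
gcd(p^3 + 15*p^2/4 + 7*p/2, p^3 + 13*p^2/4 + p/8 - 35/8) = p + 7/4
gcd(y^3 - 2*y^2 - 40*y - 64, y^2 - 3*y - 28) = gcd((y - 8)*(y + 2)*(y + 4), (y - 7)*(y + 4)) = y + 4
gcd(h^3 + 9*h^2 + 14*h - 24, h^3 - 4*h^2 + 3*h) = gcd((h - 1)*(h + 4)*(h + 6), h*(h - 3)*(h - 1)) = h - 1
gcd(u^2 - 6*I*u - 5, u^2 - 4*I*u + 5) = u - 5*I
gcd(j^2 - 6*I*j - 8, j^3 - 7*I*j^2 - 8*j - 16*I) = j - 4*I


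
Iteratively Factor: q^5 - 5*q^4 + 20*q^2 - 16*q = (q - 1)*(q^4 - 4*q^3 - 4*q^2 + 16*q) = (q - 2)*(q - 1)*(q^3 - 2*q^2 - 8*q) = (q - 2)*(q - 1)*(q + 2)*(q^2 - 4*q) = (q - 4)*(q - 2)*(q - 1)*(q + 2)*(q)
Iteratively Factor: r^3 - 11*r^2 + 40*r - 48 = (r - 3)*(r^2 - 8*r + 16) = (r - 4)*(r - 3)*(r - 4)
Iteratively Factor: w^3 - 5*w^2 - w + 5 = (w - 1)*(w^2 - 4*w - 5) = (w - 5)*(w - 1)*(w + 1)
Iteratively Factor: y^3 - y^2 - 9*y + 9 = (y - 1)*(y^2 - 9) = (y - 3)*(y - 1)*(y + 3)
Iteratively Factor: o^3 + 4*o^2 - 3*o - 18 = (o + 3)*(o^2 + o - 6) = (o + 3)^2*(o - 2)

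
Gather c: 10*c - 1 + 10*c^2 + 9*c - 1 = 10*c^2 + 19*c - 2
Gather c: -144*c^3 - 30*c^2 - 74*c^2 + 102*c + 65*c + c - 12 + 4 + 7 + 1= -144*c^3 - 104*c^2 + 168*c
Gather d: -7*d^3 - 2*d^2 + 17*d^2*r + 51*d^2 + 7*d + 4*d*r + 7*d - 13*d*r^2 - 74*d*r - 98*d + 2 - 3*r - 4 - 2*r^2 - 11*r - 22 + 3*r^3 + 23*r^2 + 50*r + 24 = -7*d^3 + d^2*(17*r + 49) + d*(-13*r^2 - 70*r - 84) + 3*r^3 + 21*r^2 + 36*r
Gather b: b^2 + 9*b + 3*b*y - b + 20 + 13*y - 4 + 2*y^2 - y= b^2 + b*(3*y + 8) + 2*y^2 + 12*y + 16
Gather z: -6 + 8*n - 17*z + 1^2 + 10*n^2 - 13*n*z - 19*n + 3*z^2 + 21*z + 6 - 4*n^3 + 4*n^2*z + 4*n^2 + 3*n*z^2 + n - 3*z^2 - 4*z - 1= -4*n^3 + 14*n^2 + 3*n*z^2 - 10*n + z*(4*n^2 - 13*n)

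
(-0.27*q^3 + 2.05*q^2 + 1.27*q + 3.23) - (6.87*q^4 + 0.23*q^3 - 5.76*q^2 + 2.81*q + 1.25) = -6.87*q^4 - 0.5*q^3 + 7.81*q^2 - 1.54*q + 1.98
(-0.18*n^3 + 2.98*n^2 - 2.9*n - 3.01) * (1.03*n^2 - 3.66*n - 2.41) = -0.1854*n^5 + 3.7282*n^4 - 13.46*n^3 + 0.331900000000001*n^2 + 18.0056*n + 7.2541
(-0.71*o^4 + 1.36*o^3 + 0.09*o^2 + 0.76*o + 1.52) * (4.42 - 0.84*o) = 0.5964*o^5 - 4.2806*o^4 + 5.9356*o^3 - 0.2406*o^2 + 2.0824*o + 6.7184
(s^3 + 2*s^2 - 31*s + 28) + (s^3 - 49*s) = 2*s^3 + 2*s^2 - 80*s + 28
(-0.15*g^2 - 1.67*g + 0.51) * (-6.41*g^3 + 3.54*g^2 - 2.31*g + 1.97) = 0.9615*g^5 + 10.1737*g^4 - 8.8344*g^3 + 5.3676*g^2 - 4.468*g + 1.0047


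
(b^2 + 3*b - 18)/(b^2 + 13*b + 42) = (b - 3)/(b + 7)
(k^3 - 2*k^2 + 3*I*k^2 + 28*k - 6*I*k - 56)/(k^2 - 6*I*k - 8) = (k^2 + k*(-2 + 7*I) - 14*I)/(k - 2*I)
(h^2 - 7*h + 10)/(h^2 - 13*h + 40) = (h - 2)/(h - 8)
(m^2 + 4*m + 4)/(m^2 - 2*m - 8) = (m + 2)/(m - 4)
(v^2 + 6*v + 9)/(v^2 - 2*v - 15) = (v + 3)/(v - 5)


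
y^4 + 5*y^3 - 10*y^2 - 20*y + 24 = (y - 2)*(y - 1)*(y + 2)*(y + 6)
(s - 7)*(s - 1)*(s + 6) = s^3 - 2*s^2 - 41*s + 42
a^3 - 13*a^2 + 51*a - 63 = (a - 7)*(a - 3)^2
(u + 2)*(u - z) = u^2 - u*z + 2*u - 2*z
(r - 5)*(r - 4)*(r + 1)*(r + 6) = r^4 - 2*r^3 - 37*r^2 + 86*r + 120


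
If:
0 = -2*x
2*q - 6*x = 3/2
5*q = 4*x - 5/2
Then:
No Solution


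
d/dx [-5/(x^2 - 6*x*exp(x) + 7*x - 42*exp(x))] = 5*(-6*x*exp(x) + 2*x - 48*exp(x) + 7)/(x^2 - 6*x*exp(x) + 7*x - 42*exp(x))^2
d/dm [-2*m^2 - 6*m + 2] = -4*m - 6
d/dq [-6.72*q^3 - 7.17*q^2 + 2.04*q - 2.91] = -20.16*q^2 - 14.34*q + 2.04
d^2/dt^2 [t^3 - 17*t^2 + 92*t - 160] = 6*t - 34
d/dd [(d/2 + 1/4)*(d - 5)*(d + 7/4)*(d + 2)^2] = 5*d^4/2 + 5*d^3/2 - 417*d^2/16 - 455*d/8 - 59/2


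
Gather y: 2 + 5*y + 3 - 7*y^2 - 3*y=-7*y^2 + 2*y + 5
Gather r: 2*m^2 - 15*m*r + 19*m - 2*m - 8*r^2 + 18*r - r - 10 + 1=2*m^2 + 17*m - 8*r^2 + r*(17 - 15*m) - 9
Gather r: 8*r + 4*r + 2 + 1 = 12*r + 3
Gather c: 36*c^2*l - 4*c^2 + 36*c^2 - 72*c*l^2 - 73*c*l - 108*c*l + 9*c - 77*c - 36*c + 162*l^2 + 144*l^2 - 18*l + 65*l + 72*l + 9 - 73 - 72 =c^2*(36*l + 32) + c*(-72*l^2 - 181*l - 104) + 306*l^2 + 119*l - 136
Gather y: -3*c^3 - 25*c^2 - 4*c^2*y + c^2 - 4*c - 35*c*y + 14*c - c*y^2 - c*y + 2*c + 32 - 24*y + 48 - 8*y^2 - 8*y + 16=-3*c^3 - 24*c^2 + 12*c + y^2*(-c - 8) + y*(-4*c^2 - 36*c - 32) + 96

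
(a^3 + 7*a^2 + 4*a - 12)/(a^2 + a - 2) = a + 6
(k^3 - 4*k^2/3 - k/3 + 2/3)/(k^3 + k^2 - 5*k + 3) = (k + 2/3)/(k + 3)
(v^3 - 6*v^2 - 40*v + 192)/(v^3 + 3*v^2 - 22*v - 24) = (v - 8)/(v + 1)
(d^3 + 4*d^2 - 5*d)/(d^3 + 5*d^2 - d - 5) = d/(d + 1)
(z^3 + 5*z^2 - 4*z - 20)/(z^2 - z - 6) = (z^2 + 3*z - 10)/(z - 3)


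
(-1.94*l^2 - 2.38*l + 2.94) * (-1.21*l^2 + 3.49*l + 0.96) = 2.3474*l^4 - 3.8908*l^3 - 13.726*l^2 + 7.9758*l + 2.8224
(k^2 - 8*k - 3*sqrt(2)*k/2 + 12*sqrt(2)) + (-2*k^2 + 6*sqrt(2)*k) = -k^2 - 8*k + 9*sqrt(2)*k/2 + 12*sqrt(2)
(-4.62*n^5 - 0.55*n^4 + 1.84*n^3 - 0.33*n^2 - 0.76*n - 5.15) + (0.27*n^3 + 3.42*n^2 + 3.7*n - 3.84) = -4.62*n^5 - 0.55*n^4 + 2.11*n^3 + 3.09*n^2 + 2.94*n - 8.99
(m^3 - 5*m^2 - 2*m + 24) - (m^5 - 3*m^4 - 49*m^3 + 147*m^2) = -m^5 + 3*m^4 + 50*m^3 - 152*m^2 - 2*m + 24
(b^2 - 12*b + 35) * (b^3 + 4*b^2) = b^5 - 8*b^4 - 13*b^3 + 140*b^2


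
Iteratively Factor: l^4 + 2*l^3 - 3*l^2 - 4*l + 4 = (l + 2)*(l^3 - 3*l + 2) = (l + 2)^2*(l^2 - 2*l + 1) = (l - 1)*(l + 2)^2*(l - 1)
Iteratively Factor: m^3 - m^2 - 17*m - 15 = (m + 3)*(m^2 - 4*m - 5) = (m + 1)*(m + 3)*(m - 5)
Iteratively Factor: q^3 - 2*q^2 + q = (q - 1)*(q^2 - q) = q*(q - 1)*(q - 1)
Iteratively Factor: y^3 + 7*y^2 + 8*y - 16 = (y - 1)*(y^2 + 8*y + 16) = (y - 1)*(y + 4)*(y + 4)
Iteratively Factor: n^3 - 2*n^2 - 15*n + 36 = (n - 3)*(n^2 + n - 12) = (n - 3)^2*(n + 4)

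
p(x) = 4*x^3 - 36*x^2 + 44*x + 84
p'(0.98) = -15.04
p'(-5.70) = 844.28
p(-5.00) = -1536.00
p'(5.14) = -9.04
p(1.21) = 91.62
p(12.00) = 2340.00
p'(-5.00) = 704.00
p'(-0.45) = 78.83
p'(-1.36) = 164.12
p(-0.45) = 56.55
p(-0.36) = 63.31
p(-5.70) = -2077.21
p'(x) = 12*x^2 - 72*x + 44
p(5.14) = -97.76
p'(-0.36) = 71.48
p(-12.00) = -12540.00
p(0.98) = 96.31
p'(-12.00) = 2636.00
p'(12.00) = 908.00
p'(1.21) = -25.55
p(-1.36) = -52.49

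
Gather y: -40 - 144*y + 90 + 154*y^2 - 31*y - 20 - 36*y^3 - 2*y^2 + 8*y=-36*y^3 + 152*y^2 - 167*y + 30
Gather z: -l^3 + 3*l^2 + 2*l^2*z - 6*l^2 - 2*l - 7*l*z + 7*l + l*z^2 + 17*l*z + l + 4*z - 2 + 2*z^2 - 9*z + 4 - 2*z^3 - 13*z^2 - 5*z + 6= -l^3 - 3*l^2 + 6*l - 2*z^3 + z^2*(l - 11) + z*(2*l^2 + 10*l - 10) + 8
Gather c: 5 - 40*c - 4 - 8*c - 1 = -48*c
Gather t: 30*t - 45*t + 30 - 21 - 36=-15*t - 27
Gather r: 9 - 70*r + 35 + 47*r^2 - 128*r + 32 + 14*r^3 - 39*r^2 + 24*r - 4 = 14*r^3 + 8*r^2 - 174*r + 72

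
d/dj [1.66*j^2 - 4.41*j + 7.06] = 3.32*j - 4.41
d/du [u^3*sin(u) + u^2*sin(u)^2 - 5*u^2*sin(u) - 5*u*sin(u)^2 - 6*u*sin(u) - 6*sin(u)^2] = u^3*cos(u) + 3*u^2*sin(u) + u^2*sin(2*u) - 5*u^2*cos(u) + 2*u*sin(u)^2 - 10*u*sin(u) - 5*u*sin(2*u) - 6*u*cos(u) - 5*sin(u)^2 - 6*sin(u) - 6*sin(2*u)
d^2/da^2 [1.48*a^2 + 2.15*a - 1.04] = 2.96000000000000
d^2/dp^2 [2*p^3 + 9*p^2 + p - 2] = 12*p + 18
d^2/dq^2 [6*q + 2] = 0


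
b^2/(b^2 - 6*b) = b/(b - 6)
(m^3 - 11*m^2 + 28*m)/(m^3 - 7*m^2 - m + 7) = m*(m - 4)/(m^2 - 1)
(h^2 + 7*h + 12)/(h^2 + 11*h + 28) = (h + 3)/(h + 7)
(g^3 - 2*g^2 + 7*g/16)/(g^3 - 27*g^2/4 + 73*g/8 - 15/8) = g*(4*g - 7)/(2*(2*g^2 - 13*g + 15))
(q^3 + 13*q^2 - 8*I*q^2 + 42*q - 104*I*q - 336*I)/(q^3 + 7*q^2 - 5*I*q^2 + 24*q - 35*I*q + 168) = (q + 6)/(q + 3*I)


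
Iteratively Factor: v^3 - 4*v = (v - 2)*(v^2 + 2*v) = (v - 2)*(v + 2)*(v)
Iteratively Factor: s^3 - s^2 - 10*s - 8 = (s + 2)*(s^2 - 3*s - 4) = (s - 4)*(s + 2)*(s + 1)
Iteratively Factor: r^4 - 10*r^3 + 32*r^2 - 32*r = (r - 4)*(r^3 - 6*r^2 + 8*r) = (r - 4)*(r - 2)*(r^2 - 4*r) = (r - 4)^2*(r - 2)*(r)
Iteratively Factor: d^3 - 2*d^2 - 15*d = (d)*(d^2 - 2*d - 15) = d*(d + 3)*(d - 5)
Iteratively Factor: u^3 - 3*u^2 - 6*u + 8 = (u - 1)*(u^2 - 2*u - 8) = (u - 1)*(u + 2)*(u - 4)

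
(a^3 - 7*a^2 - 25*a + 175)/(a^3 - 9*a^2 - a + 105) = (a + 5)/(a + 3)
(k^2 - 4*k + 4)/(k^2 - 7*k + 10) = (k - 2)/(k - 5)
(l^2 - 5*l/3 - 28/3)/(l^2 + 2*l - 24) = (l + 7/3)/(l + 6)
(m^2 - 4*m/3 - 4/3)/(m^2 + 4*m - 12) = (m + 2/3)/(m + 6)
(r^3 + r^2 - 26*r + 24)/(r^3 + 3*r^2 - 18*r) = (r^2 - 5*r + 4)/(r*(r - 3))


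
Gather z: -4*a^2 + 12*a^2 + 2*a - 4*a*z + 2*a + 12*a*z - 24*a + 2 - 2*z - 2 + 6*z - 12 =8*a^2 - 20*a + z*(8*a + 4) - 12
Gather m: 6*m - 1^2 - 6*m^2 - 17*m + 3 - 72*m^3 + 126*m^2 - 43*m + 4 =-72*m^3 + 120*m^2 - 54*m + 6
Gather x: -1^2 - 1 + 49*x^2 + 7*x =49*x^2 + 7*x - 2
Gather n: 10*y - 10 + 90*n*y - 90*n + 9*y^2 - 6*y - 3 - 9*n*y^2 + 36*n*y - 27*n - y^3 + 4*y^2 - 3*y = n*(-9*y^2 + 126*y - 117) - y^3 + 13*y^2 + y - 13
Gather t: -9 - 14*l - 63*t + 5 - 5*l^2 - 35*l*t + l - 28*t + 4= -5*l^2 - 13*l + t*(-35*l - 91)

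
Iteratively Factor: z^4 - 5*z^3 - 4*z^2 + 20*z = (z + 2)*(z^3 - 7*z^2 + 10*z) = (z - 2)*(z + 2)*(z^2 - 5*z) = z*(z - 2)*(z + 2)*(z - 5)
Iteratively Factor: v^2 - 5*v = (v)*(v - 5)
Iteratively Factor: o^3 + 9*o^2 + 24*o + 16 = (o + 4)*(o^2 + 5*o + 4) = (o + 1)*(o + 4)*(o + 4)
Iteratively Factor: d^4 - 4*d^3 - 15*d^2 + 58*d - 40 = (d - 1)*(d^3 - 3*d^2 - 18*d + 40) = (d - 5)*(d - 1)*(d^2 + 2*d - 8) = (d - 5)*(d - 1)*(d + 4)*(d - 2)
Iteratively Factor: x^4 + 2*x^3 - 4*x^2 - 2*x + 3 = (x + 1)*(x^3 + x^2 - 5*x + 3) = (x - 1)*(x + 1)*(x^2 + 2*x - 3) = (x - 1)*(x + 1)*(x + 3)*(x - 1)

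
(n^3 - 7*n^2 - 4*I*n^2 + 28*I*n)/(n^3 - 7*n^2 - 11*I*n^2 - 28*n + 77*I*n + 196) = n/(n - 7*I)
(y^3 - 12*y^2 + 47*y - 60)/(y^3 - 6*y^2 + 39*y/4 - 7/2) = 4*(y^3 - 12*y^2 + 47*y - 60)/(4*y^3 - 24*y^2 + 39*y - 14)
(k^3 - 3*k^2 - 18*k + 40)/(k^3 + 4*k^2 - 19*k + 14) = (k^2 - k - 20)/(k^2 + 6*k - 7)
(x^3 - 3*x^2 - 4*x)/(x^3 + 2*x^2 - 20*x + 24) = x*(x^2 - 3*x - 4)/(x^3 + 2*x^2 - 20*x + 24)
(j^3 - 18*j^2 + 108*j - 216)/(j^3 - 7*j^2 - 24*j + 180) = (j - 6)/(j + 5)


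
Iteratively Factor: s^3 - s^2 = (s)*(s^2 - s) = s^2*(s - 1)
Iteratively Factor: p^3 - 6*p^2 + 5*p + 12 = (p + 1)*(p^2 - 7*p + 12) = (p - 4)*(p + 1)*(p - 3)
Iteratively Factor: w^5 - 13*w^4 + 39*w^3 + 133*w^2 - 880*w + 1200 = (w - 5)*(w^4 - 8*w^3 - w^2 + 128*w - 240) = (w - 5)*(w + 4)*(w^3 - 12*w^2 + 47*w - 60) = (w - 5)*(w - 4)*(w + 4)*(w^2 - 8*w + 15) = (w - 5)*(w - 4)*(w - 3)*(w + 4)*(w - 5)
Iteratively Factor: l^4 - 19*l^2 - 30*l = (l + 2)*(l^3 - 2*l^2 - 15*l) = (l - 5)*(l + 2)*(l^2 + 3*l) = l*(l - 5)*(l + 2)*(l + 3)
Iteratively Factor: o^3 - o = (o + 1)*(o^2 - o) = (o - 1)*(o + 1)*(o)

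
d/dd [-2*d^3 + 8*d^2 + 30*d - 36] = -6*d^2 + 16*d + 30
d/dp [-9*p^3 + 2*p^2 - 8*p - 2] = -27*p^2 + 4*p - 8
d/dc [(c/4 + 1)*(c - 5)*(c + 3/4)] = 3*c^2/4 - c/8 - 83/16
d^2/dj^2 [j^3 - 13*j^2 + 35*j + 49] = 6*j - 26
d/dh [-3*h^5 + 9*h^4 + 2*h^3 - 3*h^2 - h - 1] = -15*h^4 + 36*h^3 + 6*h^2 - 6*h - 1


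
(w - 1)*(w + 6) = w^2 + 5*w - 6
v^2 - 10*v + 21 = (v - 7)*(v - 3)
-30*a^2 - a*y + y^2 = (-6*a + y)*(5*a + y)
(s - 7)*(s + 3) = s^2 - 4*s - 21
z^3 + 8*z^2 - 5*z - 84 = (z - 3)*(z + 4)*(z + 7)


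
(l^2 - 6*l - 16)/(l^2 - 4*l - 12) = (l - 8)/(l - 6)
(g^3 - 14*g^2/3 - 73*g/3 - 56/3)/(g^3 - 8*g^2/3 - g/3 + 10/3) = (3*g^2 - 17*g - 56)/(3*g^2 - 11*g + 10)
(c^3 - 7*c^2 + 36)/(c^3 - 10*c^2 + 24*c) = (c^2 - c - 6)/(c*(c - 4))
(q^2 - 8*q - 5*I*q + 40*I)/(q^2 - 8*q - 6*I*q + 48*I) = (q - 5*I)/(q - 6*I)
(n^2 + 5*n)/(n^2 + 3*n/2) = 2*(n + 5)/(2*n + 3)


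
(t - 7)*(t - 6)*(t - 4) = t^3 - 17*t^2 + 94*t - 168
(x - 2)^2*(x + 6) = x^3 + 2*x^2 - 20*x + 24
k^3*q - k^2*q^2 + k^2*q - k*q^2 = k*(k - q)*(k*q + q)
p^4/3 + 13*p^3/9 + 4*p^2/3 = p^2*(p/3 + 1)*(p + 4/3)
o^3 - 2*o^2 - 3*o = o*(o - 3)*(o + 1)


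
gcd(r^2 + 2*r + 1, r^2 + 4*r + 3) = r + 1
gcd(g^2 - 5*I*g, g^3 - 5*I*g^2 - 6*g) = g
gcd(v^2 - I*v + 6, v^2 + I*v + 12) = v - 3*I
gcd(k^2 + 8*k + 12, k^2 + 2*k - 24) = k + 6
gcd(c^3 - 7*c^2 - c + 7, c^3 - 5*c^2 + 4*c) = c - 1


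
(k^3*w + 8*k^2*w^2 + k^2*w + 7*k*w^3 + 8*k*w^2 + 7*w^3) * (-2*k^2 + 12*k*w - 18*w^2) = -2*k^5*w - 4*k^4*w^2 - 2*k^4*w + 64*k^3*w^3 - 4*k^3*w^2 - 60*k^2*w^4 + 64*k^2*w^3 - 126*k*w^5 - 60*k*w^4 - 126*w^5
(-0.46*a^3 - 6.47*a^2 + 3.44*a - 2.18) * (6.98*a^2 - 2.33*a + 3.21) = -3.2108*a^5 - 44.0888*a^4 + 37.6097*a^3 - 44.0003*a^2 + 16.1218*a - 6.9978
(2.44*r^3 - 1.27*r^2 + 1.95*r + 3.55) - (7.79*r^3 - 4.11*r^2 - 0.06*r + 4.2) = -5.35*r^3 + 2.84*r^2 + 2.01*r - 0.65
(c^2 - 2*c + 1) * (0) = 0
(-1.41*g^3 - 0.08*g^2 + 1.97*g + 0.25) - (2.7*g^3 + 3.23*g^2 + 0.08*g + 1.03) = -4.11*g^3 - 3.31*g^2 + 1.89*g - 0.78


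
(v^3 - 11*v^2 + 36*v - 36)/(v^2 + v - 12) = (v^2 - 8*v + 12)/(v + 4)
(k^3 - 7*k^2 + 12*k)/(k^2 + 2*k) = (k^2 - 7*k + 12)/(k + 2)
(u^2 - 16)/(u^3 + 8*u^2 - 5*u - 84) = (u - 4)/(u^2 + 4*u - 21)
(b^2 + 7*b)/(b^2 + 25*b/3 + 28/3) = 3*b/(3*b + 4)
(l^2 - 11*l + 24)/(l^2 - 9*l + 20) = (l^2 - 11*l + 24)/(l^2 - 9*l + 20)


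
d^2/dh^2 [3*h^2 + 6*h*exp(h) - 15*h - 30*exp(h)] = 6*h*exp(h) - 18*exp(h) + 6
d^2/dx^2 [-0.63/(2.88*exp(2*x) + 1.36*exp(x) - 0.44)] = (-0.63*(5.76*exp(x) + 1.36)*(11.52*exp(x) + 2.72)*exp(x) + (7.2576*exp(x) + 0.8568)*(2.88*exp(2*x) + 1.36*exp(x) - 0.44))*exp(x)/(2.88*exp(2*x) + 1.36*exp(x) - 0.44)^3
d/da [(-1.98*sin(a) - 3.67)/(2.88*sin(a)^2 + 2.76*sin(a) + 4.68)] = (5.7024*sin(a)^2 + 21.1392*sin(a) + 0.8628)*cos(a)/(8.2944*sin(a)^4 + 15.8976*sin(a)^3 + 34.5744*sin(a)^2 + 25.8336*sin(a) + 21.9024)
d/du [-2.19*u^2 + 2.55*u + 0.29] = 2.55 - 4.38*u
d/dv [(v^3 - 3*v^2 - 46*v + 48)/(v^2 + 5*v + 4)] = (v^4 + 10*v^3 + 43*v^2 - 120*v - 424)/(v^4 + 10*v^3 + 33*v^2 + 40*v + 16)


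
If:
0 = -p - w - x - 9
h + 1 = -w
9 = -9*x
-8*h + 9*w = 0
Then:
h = -9/17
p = -128/17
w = -8/17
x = -1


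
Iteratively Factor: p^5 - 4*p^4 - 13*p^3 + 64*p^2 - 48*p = (p + 4)*(p^4 - 8*p^3 + 19*p^2 - 12*p) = (p - 3)*(p + 4)*(p^3 - 5*p^2 + 4*p) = (p - 3)*(p - 1)*(p + 4)*(p^2 - 4*p) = p*(p - 3)*(p - 1)*(p + 4)*(p - 4)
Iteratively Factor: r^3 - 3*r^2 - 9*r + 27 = (r - 3)*(r^2 - 9) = (r - 3)*(r + 3)*(r - 3)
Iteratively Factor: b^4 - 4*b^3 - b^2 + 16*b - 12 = (b - 2)*(b^3 - 2*b^2 - 5*b + 6) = (b - 3)*(b - 2)*(b^2 + b - 2) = (b - 3)*(b - 2)*(b - 1)*(b + 2)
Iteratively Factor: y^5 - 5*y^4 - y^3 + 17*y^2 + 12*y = (y - 3)*(y^4 - 2*y^3 - 7*y^2 - 4*y) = (y - 4)*(y - 3)*(y^3 + 2*y^2 + y) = y*(y - 4)*(y - 3)*(y^2 + 2*y + 1) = y*(y - 4)*(y - 3)*(y + 1)*(y + 1)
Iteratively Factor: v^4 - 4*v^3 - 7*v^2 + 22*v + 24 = (v - 4)*(v^3 - 7*v - 6) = (v - 4)*(v + 2)*(v^2 - 2*v - 3) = (v - 4)*(v + 1)*(v + 2)*(v - 3)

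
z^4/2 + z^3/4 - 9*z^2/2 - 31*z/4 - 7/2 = (z/2 + 1)*(z - 7/2)*(z + 1)^2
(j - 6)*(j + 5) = j^2 - j - 30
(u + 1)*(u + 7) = u^2 + 8*u + 7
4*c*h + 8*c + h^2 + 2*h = (4*c + h)*(h + 2)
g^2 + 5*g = g*(g + 5)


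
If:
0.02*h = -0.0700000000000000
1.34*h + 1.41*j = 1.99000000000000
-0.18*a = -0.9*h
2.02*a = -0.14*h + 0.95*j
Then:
No Solution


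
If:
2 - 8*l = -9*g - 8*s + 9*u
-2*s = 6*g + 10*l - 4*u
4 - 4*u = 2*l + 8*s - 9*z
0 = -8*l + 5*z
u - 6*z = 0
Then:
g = 890/4083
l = 90/1361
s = 388/1361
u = 864/1361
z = 144/1361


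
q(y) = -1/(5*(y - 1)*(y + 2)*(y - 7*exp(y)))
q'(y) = -(7*exp(y) - 1)/(5*(y - 1)*(y + 2)*(y - 7*exp(y))^2) + 1/(5*(y - 1)*(y + 2)^2*(y - 7*exp(y))) + 1/(5*(y - 1)^2*(y + 2)*(y - 7*exp(y)))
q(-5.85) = 0.00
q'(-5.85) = 0.00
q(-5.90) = 0.00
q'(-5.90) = 0.00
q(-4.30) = 0.00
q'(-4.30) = 0.00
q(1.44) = 0.00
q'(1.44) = -0.02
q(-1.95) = -0.46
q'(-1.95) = 9.05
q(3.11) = 0.00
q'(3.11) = -0.00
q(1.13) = 0.02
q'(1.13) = -0.22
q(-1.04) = -0.03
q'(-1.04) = 0.03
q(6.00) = 0.00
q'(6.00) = 0.00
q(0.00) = -0.01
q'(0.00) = 0.01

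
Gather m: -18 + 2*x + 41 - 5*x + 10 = 33 - 3*x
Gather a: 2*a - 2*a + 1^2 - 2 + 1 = 0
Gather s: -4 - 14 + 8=-10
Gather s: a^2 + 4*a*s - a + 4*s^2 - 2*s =a^2 - a + 4*s^2 + s*(4*a - 2)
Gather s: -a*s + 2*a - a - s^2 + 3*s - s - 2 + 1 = a - s^2 + s*(2 - a) - 1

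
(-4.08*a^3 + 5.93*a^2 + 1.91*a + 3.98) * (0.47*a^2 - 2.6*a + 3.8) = -1.9176*a^5 + 13.3951*a^4 - 30.0243*a^3 + 19.4386*a^2 - 3.09*a + 15.124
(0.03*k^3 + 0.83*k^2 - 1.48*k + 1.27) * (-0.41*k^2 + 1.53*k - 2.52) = -0.0123*k^5 - 0.2944*k^4 + 1.8011*k^3 - 4.8767*k^2 + 5.6727*k - 3.2004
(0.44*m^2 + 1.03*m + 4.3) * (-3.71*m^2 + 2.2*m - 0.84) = -1.6324*m^4 - 2.8533*m^3 - 14.0566*m^2 + 8.5948*m - 3.612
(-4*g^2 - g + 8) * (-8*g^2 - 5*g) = 32*g^4 + 28*g^3 - 59*g^2 - 40*g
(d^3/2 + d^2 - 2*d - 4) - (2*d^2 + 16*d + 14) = d^3/2 - d^2 - 18*d - 18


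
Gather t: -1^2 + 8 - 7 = 0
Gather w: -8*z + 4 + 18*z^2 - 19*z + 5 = 18*z^2 - 27*z + 9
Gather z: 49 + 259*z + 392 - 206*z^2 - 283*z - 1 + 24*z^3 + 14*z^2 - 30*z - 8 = 24*z^3 - 192*z^2 - 54*z + 432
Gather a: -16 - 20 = -36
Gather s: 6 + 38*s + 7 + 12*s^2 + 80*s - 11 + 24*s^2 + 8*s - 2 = 36*s^2 + 126*s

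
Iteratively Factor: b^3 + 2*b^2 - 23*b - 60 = (b + 4)*(b^2 - 2*b - 15) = (b - 5)*(b + 4)*(b + 3)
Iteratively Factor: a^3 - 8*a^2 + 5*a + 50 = (a + 2)*(a^2 - 10*a + 25) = (a - 5)*(a + 2)*(a - 5)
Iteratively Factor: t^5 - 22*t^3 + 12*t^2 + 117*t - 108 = (t - 3)*(t^4 + 3*t^3 - 13*t^2 - 27*t + 36) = (t - 3)^2*(t^3 + 6*t^2 + 5*t - 12) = (t - 3)^2*(t + 4)*(t^2 + 2*t - 3) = (t - 3)^2*(t - 1)*(t + 4)*(t + 3)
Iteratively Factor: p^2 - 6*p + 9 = (p - 3)*(p - 3)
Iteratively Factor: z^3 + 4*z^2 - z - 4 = (z + 1)*(z^2 + 3*z - 4) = (z + 1)*(z + 4)*(z - 1)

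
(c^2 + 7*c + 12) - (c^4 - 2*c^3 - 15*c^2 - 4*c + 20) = -c^4 + 2*c^3 + 16*c^2 + 11*c - 8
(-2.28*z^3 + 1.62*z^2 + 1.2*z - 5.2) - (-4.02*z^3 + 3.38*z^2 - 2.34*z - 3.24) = 1.74*z^3 - 1.76*z^2 + 3.54*z - 1.96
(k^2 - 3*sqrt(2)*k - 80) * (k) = k^3 - 3*sqrt(2)*k^2 - 80*k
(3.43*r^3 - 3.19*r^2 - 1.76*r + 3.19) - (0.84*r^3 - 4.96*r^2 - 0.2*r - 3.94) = 2.59*r^3 + 1.77*r^2 - 1.56*r + 7.13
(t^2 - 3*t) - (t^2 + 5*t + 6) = -8*t - 6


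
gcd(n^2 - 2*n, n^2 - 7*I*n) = n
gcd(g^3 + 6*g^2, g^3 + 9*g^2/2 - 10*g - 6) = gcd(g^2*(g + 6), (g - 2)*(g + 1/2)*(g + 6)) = g + 6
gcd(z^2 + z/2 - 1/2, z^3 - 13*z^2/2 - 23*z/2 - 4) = z + 1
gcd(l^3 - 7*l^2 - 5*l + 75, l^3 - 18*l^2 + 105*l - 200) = l^2 - 10*l + 25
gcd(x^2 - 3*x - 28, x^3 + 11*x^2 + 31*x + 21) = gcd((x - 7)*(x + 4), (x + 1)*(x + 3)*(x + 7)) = 1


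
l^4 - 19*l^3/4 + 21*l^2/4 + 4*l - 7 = (l - 2)^2*(l - 7/4)*(l + 1)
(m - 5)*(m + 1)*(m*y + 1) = m^3*y - 4*m^2*y + m^2 - 5*m*y - 4*m - 5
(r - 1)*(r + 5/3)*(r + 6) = r^3 + 20*r^2/3 + 7*r/3 - 10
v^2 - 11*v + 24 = (v - 8)*(v - 3)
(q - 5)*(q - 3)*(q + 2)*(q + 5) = q^4 - q^3 - 31*q^2 + 25*q + 150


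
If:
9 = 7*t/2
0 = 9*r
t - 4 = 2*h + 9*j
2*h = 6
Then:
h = 3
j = -52/63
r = 0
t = 18/7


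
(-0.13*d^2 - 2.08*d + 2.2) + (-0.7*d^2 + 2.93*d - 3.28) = -0.83*d^2 + 0.85*d - 1.08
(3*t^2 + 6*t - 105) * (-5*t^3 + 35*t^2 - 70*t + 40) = -15*t^5 + 75*t^4 + 525*t^3 - 3975*t^2 + 7590*t - 4200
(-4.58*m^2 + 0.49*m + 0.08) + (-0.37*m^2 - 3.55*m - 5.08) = -4.95*m^2 - 3.06*m - 5.0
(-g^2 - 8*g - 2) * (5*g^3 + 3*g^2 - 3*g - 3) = -5*g^5 - 43*g^4 - 31*g^3 + 21*g^2 + 30*g + 6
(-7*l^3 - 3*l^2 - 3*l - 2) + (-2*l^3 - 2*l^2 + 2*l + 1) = -9*l^3 - 5*l^2 - l - 1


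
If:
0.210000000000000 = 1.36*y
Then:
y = 0.15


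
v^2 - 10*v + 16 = (v - 8)*(v - 2)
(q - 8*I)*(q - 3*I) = q^2 - 11*I*q - 24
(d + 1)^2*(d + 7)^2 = d^4 + 16*d^3 + 78*d^2 + 112*d + 49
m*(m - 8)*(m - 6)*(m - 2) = m^4 - 16*m^3 + 76*m^2 - 96*m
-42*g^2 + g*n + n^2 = (-6*g + n)*(7*g + n)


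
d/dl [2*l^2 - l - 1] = 4*l - 1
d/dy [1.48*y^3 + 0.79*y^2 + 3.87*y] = 4.44*y^2 + 1.58*y + 3.87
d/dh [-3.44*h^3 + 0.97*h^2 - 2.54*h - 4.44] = -10.32*h^2 + 1.94*h - 2.54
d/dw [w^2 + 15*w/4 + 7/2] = 2*w + 15/4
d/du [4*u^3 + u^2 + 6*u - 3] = 12*u^2 + 2*u + 6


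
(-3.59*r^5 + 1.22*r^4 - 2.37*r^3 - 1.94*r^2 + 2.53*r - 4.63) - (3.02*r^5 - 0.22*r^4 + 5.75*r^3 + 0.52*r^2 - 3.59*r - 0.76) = -6.61*r^5 + 1.44*r^4 - 8.12*r^3 - 2.46*r^2 + 6.12*r - 3.87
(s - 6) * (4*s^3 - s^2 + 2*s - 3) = 4*s^4 - 25*s^3 + 8*s^2 - 15*s + 18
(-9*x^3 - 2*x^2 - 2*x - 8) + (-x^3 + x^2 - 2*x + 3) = -10*x^3 - x^2 - 4*x - 5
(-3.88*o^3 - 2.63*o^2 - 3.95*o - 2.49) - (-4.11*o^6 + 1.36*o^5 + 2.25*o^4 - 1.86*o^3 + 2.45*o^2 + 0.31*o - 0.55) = 4.11*o^6 - 1.36*o^5 - 2.25*o^4 - 2.02*o^3 - 5.08*o^2 - 4.26*o - 1.94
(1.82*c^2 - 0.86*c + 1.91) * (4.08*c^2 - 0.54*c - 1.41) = 7.4256*c^4 - 4.4916*c^3 + 5.691*c^2 + 0.1812*c - 2.6931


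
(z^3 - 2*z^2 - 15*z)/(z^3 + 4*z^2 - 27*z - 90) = z/(z + 6)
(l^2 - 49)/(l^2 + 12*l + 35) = (l - 7)/(l + 5)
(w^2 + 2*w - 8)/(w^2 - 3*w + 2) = (w + 4)/(w - 1)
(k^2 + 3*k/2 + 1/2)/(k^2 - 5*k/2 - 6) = (2*k^2 + 3*k + 1)/(2*k^2 - 5*k - 12)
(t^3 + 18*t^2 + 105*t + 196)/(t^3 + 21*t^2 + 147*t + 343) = (t + 4)/(t + 7)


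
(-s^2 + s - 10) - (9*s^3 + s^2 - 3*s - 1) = -9*s^3 - 2*s^2 + 4*s - 9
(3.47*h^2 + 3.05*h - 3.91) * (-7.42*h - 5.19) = -25.7474*h^3 - 40.6403*h^2 + 13.1827*h + 20.2929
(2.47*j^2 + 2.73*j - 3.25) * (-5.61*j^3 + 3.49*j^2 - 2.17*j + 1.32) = -13.8567*j^5 - 6.695*j^4 + 22.4003*j^3 - 14.0062*j^2 + 10.6561*j - 4.29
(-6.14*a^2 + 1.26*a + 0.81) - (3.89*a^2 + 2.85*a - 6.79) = -10.03*a^2 - 1.59*a + 7.6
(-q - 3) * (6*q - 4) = -6*q^2 - 14*q + 12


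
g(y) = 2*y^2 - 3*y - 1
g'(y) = 4*y - 3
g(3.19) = 9.78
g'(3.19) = 9.76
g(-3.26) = 30.04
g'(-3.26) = -16.04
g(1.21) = -1.70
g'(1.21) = 1.84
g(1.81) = 0.12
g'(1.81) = 4.24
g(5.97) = 52.37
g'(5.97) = 20.88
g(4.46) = 25.40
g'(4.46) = 14.84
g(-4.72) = 57.72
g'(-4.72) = -21.88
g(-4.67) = 56.63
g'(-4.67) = -21.68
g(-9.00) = 188.00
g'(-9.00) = -39.00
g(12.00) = 251.00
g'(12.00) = 45.00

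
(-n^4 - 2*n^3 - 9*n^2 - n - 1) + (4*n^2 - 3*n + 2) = -n^4 - 2*n^3 - 5*n^2 - 4*n + 1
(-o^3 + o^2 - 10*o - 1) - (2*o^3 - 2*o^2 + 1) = -3*o^3 + 3*o^2 - 10*o - 2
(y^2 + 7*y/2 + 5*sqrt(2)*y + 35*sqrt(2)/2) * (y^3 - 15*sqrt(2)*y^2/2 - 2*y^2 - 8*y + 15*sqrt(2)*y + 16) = y^5 - 5*sqrt(2)*y^4/2 + 3*y^4/2 - 90*y^3 - 15*sqrt(2)*y^3/4 - 249*y^2/2 - 45*sqrt(2)*y^2/2 - 60*sqrt(2)*y + 581*y + 280*sqrt(2)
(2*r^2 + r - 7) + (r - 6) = 2*r^2 + 2*r - 13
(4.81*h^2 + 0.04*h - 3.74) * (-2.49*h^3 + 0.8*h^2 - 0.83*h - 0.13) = -11.9769*h^5 + 3.7484*h^4 + 5.3523*h^3 - 3.6505*h^2 + 3.099*h + 0.4862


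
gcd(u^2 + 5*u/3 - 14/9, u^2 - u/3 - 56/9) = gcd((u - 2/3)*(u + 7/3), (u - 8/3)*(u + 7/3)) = u + 7/3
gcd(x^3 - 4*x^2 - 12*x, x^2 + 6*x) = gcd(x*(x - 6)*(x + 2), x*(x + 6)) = x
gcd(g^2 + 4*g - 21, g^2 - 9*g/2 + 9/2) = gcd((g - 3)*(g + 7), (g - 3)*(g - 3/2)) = g - 3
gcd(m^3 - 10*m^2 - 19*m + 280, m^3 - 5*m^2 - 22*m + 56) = m - 7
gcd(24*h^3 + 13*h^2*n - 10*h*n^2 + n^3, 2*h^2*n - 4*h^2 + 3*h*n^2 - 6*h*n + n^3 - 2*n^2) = h + n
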